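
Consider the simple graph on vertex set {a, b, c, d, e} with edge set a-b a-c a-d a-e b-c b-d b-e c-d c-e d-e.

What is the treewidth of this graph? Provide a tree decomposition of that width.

Treewidth 4.
One such decomposition:
Bags: B1 = {a, b, c, d, e}
Tree: (single bag)

A single bag containing all 5 vertices is trivially a valid decomposition of width 4. Conversely, {a, b, c, d, e} is a clique of size 5, and the vertices of any clique must share a bag in every tree decomposition; so some bag has ≥ 5 vertices and tw(G) ≥ 4. Therefore the treewidth is 4.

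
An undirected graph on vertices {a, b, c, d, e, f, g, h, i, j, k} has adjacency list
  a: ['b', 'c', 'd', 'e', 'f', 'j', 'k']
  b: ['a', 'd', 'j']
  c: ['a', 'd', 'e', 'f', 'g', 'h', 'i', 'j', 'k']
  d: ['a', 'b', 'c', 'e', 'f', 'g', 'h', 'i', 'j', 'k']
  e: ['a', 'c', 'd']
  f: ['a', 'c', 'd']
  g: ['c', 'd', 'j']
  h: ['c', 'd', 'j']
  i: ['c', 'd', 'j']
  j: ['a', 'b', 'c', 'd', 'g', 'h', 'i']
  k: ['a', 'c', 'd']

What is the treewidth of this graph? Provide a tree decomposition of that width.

Each bag holds 4 vertices, so the decomposition has width 3, which upper-bounds the treewidth. On the other hand G contains the 4-clique {c, d, g, j}. A clique must lie in a single bag of any decomposition, so no decomposition can have width below 3. The upper and lower bounds meet at 3, so that is the treewidth.

Treewidth 3.
Bags: B1 = {a, c, d, j}  B2 = {c, d, h, j}  B3 = {a, c, d, e}  B4 = {a, c, d, f}  B5 = {a, c, d, k}  B6 = {a, b, d, j}  B7 = {c, d, i, j}  B8 = {c, d, g, j}
Tree: B1–B2, B1–B3, B3–B4, B1–B5, B1–B6, B2–B7, B2–B8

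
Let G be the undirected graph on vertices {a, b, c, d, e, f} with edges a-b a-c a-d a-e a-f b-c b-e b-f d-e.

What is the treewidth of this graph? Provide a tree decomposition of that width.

Treewidth 2.
One such decomposition:
Bags: B1 = {a, b, c}  B2 = {a, b, e}  B3 = {a, b, f}  B4 = {a, d, e}
Tree: B1–B2, B2–B3, B2–B4

Every bag has size at most 3, so the width is 3 − 1 = 2 and tw(G) ≤ 2. For the lower bound, the 3 vertices {a, d, e} are pairwise adjacent, and any tree decomposition puts a clique entirely inside one bag — forcing width ≥ 2. Combining the bounds, tw(G) = 2.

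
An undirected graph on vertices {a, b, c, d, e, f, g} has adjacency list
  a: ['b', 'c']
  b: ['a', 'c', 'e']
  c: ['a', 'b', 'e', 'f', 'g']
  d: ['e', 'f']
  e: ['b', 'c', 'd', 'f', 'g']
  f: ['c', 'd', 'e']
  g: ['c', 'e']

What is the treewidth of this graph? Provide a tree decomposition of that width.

Treewidth 2.
Bags: B1 = {c, e, g}  B2 = {b, c, e}  B3 = {a, b, c}  B4 = {c, e, f}  B5 = {d, e, f}
Tree: B1–B2, B2–B3, B2–B4, B4–B5

Every bag has size at most 3, so the width is 3 − 1 = 2 and tw(G) ≤ 2. Conversely, {d, e, f} is a clique of size 3, and the vertices of any clique must share a bag in every tree decomposition; so some bag has ≥ 3 vertices and tw(G) ≥ 2. The upper and lower bounds meet at 2, so that is the treewidth.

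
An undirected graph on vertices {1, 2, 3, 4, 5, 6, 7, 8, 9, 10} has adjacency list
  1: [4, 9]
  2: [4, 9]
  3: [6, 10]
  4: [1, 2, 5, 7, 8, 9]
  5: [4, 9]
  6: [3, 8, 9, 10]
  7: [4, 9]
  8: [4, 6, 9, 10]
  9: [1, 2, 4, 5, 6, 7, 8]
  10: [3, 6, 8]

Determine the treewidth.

A width-2 tree decomposition is:
Bags: B1 = {4, 8, 9}  B2 = {4, 5, 9}  B3 = {1, 4, 9}  B4 = {2, 4, 9}  B5 = {4, 7, 9}  B6 = {6, 8, 9}  B7 = {6, 8, 10}  B8 = {3, 6, 10}
Tree: B1–B2, B2–B3, B3–B4, B3–B5, B1–B6, B6–B7, B7–B8
Every bag has size at most 3, so the width is 3 − 1 = 2 and tw(G) ≤ 2. Conversely, {1, 4, 9} is a clique of size 3, and the vertices of any clique must share a bag in every tree decomposition; so some bag has ≥ 3 vertices and tw(G) ≥ 2. Combining the bounds, tw(G) = 2.

2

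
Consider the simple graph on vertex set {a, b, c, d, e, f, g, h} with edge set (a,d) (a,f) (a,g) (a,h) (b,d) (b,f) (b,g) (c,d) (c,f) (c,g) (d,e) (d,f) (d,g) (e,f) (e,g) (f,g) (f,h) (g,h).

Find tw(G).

3

A width-3 tree decomposition is:
Bags: B1 = {a, d, f, g}  B2 = {a, f, g, h}  B3 = {d, e, f, g}  B4 = {b, d, f, g}  B5 = {c, d, f, g}
Tree: B1–B2, B1–B3, B1–B4, B3–B5
Every bag has size at most 4, so the width is 4 − 1 = 3 and tw(G) ≤ 3. For the lower bound, the 4 vertices {d, e, f, g} are pairwise adjacent, and any tree decomposition puts a clique entirely inside one bag — forcing width ≥ 3. Therefore the treewidth is 3.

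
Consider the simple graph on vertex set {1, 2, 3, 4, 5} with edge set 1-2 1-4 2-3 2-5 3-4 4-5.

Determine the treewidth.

A width-2 tree decomposition is:
Bags: B1 = {2, 3, 4}  B2 = {1, 2, 4}  B3 = {2, 4, 5}
Tree: B1–B2, B2–B3
Each bag holds 3 vertices, so the decomposition has width 2, which upper-bounds the treewidth. The edges 3–2–1–4–3 form a cycle, so G is not a tree and its treewidth is at least 2. Therefore the treewidth is 2.

2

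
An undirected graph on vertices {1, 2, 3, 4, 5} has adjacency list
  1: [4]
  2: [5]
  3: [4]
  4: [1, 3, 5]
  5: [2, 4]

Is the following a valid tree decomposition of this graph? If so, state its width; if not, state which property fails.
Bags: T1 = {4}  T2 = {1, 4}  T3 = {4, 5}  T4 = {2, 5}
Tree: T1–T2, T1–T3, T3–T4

No — vertex 3 appears in no bag.

A tree decomposition must satisfy three properties: every vertex lies in some bag; for every edge, both endpoints lie together in some bag; and for every vertex, the bags containing it form a connected subtree. Here vertex 3 appears in no bag, so the decomposition is invalid.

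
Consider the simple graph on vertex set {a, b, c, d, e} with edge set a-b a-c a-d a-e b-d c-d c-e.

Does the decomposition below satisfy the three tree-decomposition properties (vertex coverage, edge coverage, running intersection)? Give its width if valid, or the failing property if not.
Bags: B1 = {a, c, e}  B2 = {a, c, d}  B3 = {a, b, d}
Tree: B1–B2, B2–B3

Yes; width 2.

Checking the three conditions: (i) the bags cover all of {a, b, c, d, e}; (ii) for each edge, some bag contains both endpoints; (iii) the bags containing any fixed vertex form a subtree. All hold, so the decomposition is valid with width 3 − 1 = 2.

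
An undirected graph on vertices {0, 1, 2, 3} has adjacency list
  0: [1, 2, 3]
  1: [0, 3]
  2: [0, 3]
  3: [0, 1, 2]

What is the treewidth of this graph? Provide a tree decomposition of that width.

Treewidth 2.
Bags: B1 = {0, 1, 3}  B2 = {0, 2, 3}
Tree: B1–B2

Each bag holds 3 vertices, so the decomposition has width 2, which upper-bounds the treewidth. Conversely, {0, 1, 3} is a clique of size 3, and the vertices of any clique must share a bag in every tree decomposition; so some bag has ≥ 3 vertices and tw(G) ≥ 2. Therefore the treewidth is 2.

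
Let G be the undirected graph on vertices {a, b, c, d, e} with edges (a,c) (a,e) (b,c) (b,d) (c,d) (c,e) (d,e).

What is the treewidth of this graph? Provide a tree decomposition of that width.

Treewidth 2.
One optimal decomposition is:
Bags: B1 = {b, c, d}  B2 = {c, d, e}  B3 = {a, c, e}
Tree: B1–B2, B2–B3

Each bag holds 3 vertices, so the decomposition has width 2, which upper-bounds the treewidth. Conversely, {c, d, e} is a clique of size 3, and the vertices of any clique must share a bag in every tree decomposition; so some bag has ≥ 3 vertices and tw(G) ≥ 2. Combining the bounds, tw(G) = 2.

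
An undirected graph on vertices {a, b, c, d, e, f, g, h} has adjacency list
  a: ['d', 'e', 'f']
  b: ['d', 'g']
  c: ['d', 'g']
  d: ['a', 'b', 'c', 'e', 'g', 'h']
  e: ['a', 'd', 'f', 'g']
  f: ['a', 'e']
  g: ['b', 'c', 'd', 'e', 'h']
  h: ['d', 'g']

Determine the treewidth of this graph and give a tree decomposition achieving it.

Every bag has size at most 3, so the width is 3 − 1 = 2 and tw(G) ≤ 2. Conversely, {d, e, g} is a clique of size 3, and the vertices of any clique must share a bag in every tree decomposition; so some bag has ≥ 3 vertices and tw(G) ≥ 2. Combining the bounds, tw(G) = 2.

Treewidth 2.
One such decomposition:
Bags: B1 = {d, g, h}  B2 = {d, e, g}  B3 = {c, d, g}  B4 = {a, d, e}  B5 = {a, e, f}  B6 = {b, d, g}
Tree: B1–B2, B1–B3, B2–B4, B4–B5, B1–B6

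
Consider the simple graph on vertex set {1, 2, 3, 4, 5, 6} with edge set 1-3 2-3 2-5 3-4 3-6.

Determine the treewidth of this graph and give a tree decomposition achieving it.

Treewidth 1.
One such decomposition:
Bags: B1 = {3, 6}  B2 = {2, 3}  B3 = {1, 3}  B4 = {2, 5}  B5 = {3, 4}
Tree: B1–B2, B2–B3, B2–B4, B2–B5

Every bag has size at most 2, so the width is 2 − 1 = 1 and tw(G) ≤ 1. Since G has at least one edge (e.g. 3–6), it is not an edgeless graph, so tw(G) ≥ 1. The upper and lower bounds meet at 1, so that is the treewidth.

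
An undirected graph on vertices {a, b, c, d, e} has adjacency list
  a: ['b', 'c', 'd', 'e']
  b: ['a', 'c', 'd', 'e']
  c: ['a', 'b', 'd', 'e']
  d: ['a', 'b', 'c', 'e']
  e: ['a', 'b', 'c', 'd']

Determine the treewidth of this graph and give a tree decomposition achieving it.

Treewidth 4.
One optimal decomposition is:
Bags: B1 = {a, b, c, d, e}
Tree: (single bag)

A single bag containing all 5 vertices is trivially a valid decomposition of width 4. Conversely, {a, b, c, d, e} is a clique of size 5, and the vertices of any clique must share a bag in every tree decomposition; so some bag has ≥ 5 vertices and tw(G) ≥ 4. The upper and lower bounds meet at 4, so that is the treewidth.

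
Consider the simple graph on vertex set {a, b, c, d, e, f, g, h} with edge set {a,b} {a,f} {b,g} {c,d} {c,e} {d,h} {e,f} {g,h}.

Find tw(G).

2

A width-2 tree decomposition is:
Bags: B1 = {c, e, f}  B2 = {c, d, f}  B3 = {d, f, h}  B4 = {f, g, h}  B5 = {b, f, g}  B6 = {a, b, f}
Tree: B1–B2, B2–B3, B3–B4, B4–B5, B5–B6
Each bag holds 3 vertices, so the decomposition has width 2, which upper-bounds the treewidth. Since f–e–c–d–h–g–b–a–f is a cycle in G, G is not acyclic. Forests are exactly the graphs of treewidth ≤ 1, so tw(G) ≥ 2. Combining the bounds, tw(G) = 2.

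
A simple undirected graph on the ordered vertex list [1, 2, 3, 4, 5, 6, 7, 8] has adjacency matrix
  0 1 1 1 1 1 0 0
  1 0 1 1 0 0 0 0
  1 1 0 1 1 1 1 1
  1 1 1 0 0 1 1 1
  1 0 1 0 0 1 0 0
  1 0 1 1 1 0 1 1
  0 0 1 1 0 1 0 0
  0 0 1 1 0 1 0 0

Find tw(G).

3

A width-3 tree decomposition is:
Bags: B1 = {1, 3, 4, 6}  B2 = {3, 4, 6, 7}  B3 = {1, 3, 5, 6}  B4 = {3, 4, 6, 8}  B5 = {1, 2, 3, 4}
Tree: B1–B2, B1–B3, B1–B4, B1–B5
Every bag has size at most 4, so the width is 4 − 1 = 3 and tw(G) ≤ 3. Conversely, {1, 2, 3, 4} is a clique of size 4, and the vertices of any clique must share a bag in every tree decomposition; so some bag has ≥ 4 vertices and tw(G) ≥ 3. Hence tw(G) = 3 exactly.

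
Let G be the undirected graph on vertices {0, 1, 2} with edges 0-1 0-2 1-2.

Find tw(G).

A width-2 tree decomposition is:
Bags: B1 = {0, 1, 2}
Tree: (single bag)
With just one bag of size 3, the width is 3 − 1 = 2, so tw(G) ≤ 2. On the other hand G contains the 3-clique {0, 1, 2}. A clique must lie in a single bag of any decomposition, so no decomposition can have width below 2. Hence tw(G) = 2 exactly.

2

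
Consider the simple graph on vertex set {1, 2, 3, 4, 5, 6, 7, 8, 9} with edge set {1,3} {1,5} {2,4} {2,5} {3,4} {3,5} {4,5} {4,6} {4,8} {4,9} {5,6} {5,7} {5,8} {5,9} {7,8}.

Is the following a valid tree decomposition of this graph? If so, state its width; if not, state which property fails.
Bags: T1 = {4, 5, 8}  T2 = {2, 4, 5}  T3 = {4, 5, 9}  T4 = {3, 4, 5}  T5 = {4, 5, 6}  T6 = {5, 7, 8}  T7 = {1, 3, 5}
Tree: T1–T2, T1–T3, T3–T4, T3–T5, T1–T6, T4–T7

Checking the three conditions: (i) the bags cover all of {1, 2, 3, 4, 5, 6, 7, 8, 9}; (ii) for each edge, some bag contains both endpoints; (iii) the bags containing any fixed vertex form a subtree. All hold, so the decomposition is valid with width 3 − 1 = 2.

Yes; width 2.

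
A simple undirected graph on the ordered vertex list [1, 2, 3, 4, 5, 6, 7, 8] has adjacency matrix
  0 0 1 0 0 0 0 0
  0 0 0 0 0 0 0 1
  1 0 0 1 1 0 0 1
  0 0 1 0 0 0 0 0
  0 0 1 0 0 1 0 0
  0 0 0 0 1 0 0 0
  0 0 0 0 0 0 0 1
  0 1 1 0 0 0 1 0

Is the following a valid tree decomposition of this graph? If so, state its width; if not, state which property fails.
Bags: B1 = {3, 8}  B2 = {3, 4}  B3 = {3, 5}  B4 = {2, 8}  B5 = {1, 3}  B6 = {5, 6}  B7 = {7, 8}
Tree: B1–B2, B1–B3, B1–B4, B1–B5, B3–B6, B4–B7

Every vertex of G appears in some bag (union = {1, 2, 3, 4, 5, 6, 7, 8}); every edge is covered by a bag; and for each vertex v the set of bags containing v is connected in the bag tree. The decomposition is therefore valid. The largest bag has 2 vertices, so the width is 1.

Yes; width 1.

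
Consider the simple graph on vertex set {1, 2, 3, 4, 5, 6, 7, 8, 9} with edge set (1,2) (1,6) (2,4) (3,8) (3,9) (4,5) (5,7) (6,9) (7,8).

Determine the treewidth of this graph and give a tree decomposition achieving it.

The largest bag has 3 vertices, giving width 2; this decomposition certifies tw(G) ≤ 2. For the lower bound, G contains the cycle 9–3–8–7–5–4–2–1–6–9, so G is not a forest; only forests have treewidth ≤ 1, hence tw(G) ≥ 2. Hence tw(G) = 2 exactly.

Treewidth 2.
Bags: B1 = {3, 8, 9}  B2 = {7, 8, 9}  B3 = {5, 7, 9}  B4 = {4, 5, 9}  B5 = {2, 4, 9}  B6 = {1, 2, 9}  B7 = {1, 6, 9}
Tree: B1–B2, B2–B3, B3–B4, B4–B5, B5–B6, B6–B7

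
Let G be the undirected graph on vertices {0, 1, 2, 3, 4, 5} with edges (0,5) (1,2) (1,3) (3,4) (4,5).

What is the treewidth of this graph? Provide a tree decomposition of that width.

Treewidth 1.
Bags: B1 = {0, 5}  B2 = {4, 5}  B3 = {3, 4}  B4 = {1, 3}  B5 = {1, 2}
Tree: B1–B2, B2–B3, B3–B4, B4–B5

The largest bag has 2 vertices, giving width 1; this decomposition certifies tw(G) ≤ 1. Any graph with an edge has treewidth ≥ 1, and G has the edge 0–5. Therefore the treewidth is 1.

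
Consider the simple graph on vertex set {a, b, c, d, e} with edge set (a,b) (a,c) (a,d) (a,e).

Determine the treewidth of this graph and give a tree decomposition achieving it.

Treewidth 1.
One optimal decomposition is:
Bags: B1 = {a, b}  B2 = {a, d}  B3 = {a, e}  B4 = {a, c}
Tree: B1–B2, B2–B3, B2–B4

Every bag has size at most 2, so the width is 2 − 1 = 1 and tw(G) ≤ 1. G has an edge, so its treewidth is at least 1. Therefore the treewidth is 1.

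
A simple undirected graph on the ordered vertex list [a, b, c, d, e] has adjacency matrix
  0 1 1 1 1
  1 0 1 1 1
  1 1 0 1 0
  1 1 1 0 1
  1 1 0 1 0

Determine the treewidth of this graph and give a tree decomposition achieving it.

Treewidth 3.
One optimal decomposition is:
Bags: B1 = {a, b, d, e}  B2 = {a, b, c, d}
Tree: B1–B2

Each bag holds 4 vertices, so the decomposition has width 3, which upper-bounds the treewidth. On the other hand G contains the 4-clique {a, b, d, e}. A clique must lie in a single bag of any decomposition, so no decomposition can have width below 3. The upper and lower bounds meet at 3, so that is the treewidth.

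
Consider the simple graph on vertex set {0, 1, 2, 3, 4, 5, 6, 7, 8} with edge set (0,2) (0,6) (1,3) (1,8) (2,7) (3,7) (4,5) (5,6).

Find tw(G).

1

A width-1 tree decomposition is:
Bags: B1 = {4, 5}  B2 = {5, 6}  B3 = {0, 6}  B4 = {0, 2}  B5 = {2, 7}  B6 = {3, 7}  B7 = {1, 3}  B8 = {1, 8}
Tree: B1–B2, B2–B3, B3–B4, B4–B5, B5–B6, B6–B7, B7–B8
The largest bag has 2 vertices, giving width 1; this decomposition certifies tw(G) ≤ 1. Any graph with an edge has treewidth ≥ 1, and G has the edge 4–5. Hence tw(G) = 1 exactly.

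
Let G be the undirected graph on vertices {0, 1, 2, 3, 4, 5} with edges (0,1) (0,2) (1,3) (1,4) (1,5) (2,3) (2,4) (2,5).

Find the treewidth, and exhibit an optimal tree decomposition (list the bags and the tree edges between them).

Treewidth 2.
One such decomposition:
Bags: B1 = {1, 2, 3}  B2 = {1, 2, 5}  B3 = {0, 1, 2}  B4 = {1, 2, 4}
Tree: B1–B2, B2–B3, B3–B4

The largest bag has 3 vertices, giving width 2; this decomposition certifies tw(G) ≤ 2. For the lower bound, G contains the cycle 1–3–2–5–1, so G is not a forest; only forests have treewidth ≤ 1, hence tw(G) ≥ 2. Hence tw(G) = 2 exactly.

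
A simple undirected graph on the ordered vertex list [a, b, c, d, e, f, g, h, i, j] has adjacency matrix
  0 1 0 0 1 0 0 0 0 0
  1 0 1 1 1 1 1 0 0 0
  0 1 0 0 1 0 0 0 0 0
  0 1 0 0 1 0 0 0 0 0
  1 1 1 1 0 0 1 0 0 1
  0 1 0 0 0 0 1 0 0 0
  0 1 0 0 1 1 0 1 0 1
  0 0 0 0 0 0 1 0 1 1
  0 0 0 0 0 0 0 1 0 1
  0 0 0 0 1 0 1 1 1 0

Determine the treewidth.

A width-2 tree decomposition is:
Bags: B1 = {e, g, j}  B2 = {b, e, g}  B3 = {g, h, j}  B4 = {h, i, j}  B5 = {b, c, e}  B6 = {a, b, e}  B7 = {b, d, e}  B8 = {b, f, g}
Tree: B1–B2, B1–B3, B3–B4, B2–B5, B5–B6, B6–B7, B2–B8
The largest bag has 3 vertices, giving width 2; this decomposition certifies tw(G) ≤ 2. For the lower bound, the 3 vertices {e, g, j} are pairwise adjacent, and any tree decomposition puts a clique entirely inside one bag — forcing width ≥ 2. The upper and lower bounds meet at 2, so that is the treewidth.

2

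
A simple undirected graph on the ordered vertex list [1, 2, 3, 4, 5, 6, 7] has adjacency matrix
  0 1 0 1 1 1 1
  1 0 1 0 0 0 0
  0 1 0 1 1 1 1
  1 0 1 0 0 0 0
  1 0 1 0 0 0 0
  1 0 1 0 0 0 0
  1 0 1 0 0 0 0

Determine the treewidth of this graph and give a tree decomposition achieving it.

Each bag holds 3 vertices, so the decomposition has width 2, which upper-bounds the treewidth. Since 3–7–1–2–3 is a cycle in G, G is not acyclic. Forests are exactly the graphs of treewidth ≤ 1, so tw(G) ≥ 2. Therefore the treewidth is 2.

Treewidth 2.
Bags: B1 = {1, 3, 7}  B2 = {1, 2, 3}  B3 = {1, 3, 4}  B4 = {1, 3, 5}  B5 = {1, 3, 6}
Tree: B1–B2, B2–B3, B3–B4, B4–B5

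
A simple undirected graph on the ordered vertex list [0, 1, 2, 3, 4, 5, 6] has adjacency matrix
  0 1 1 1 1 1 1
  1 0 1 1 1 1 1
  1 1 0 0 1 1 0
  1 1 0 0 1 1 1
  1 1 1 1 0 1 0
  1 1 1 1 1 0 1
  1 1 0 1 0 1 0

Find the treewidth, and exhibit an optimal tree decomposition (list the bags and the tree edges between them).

Each bag holds 5 vertices, so the decomposition has width 4, which upper-bounds the treewidth. On the other hand G contains the 5-clique {0, 1, 2, 4, 5}. A clique must lie in a single bag of any decomposition, so no decomposition can have width below 4. The upper and lower bounds meet at 4, so that is the treewidth.

Treewidth 4.
Bags: B1 = {0, 1, 3, 5, 6}  B2 = {0, 1, 3, 4, 5}  B3 = {0, 1, 2, 4, 5}
Tree: B1–B2, B2–B3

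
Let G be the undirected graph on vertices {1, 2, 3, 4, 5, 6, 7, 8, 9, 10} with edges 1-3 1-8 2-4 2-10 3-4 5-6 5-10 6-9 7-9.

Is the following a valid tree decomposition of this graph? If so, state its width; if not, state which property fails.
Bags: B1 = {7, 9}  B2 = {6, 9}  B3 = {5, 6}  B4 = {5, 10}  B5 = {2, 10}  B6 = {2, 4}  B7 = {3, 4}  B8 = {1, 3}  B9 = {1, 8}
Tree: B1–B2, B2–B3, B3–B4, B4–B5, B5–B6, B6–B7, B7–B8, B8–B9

Checking the three conditions: (i) the bags cover all of {1, 2, 3, 4, 5, 6, 7, 8, 9, 10}; (ii) for each edge, some bag contains both endpoints; (iii) the bags containing any fixed vertex form a subtree. All hold, so the decomposition is valid with width 2 − 1 = 1.

Yes; width 1.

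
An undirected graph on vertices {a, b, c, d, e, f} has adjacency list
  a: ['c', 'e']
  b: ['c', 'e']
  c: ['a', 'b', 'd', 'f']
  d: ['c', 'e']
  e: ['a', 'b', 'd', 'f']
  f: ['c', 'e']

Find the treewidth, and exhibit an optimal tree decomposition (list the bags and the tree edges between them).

The largest bag has 3 vertices, giving width 2; this decomposition certifies tw(G) ≤ 2. For the lower bound, G contains the cycle f–e–a–c–f, so G is not a forest; only forests have treewidth ≤ 1, hence tw(G) ≥ 2. The upper and lower bounds meet at 2, so that is the treewidth.

Treewidth 2.
One optimal decomposition is:
Bags: B1 = {c, e, f}  B2 = {a, c, e}  B3 = {c, d, e}  B4 = {b, c, e}
Tree: B1–B2, B2–B3, B3–B4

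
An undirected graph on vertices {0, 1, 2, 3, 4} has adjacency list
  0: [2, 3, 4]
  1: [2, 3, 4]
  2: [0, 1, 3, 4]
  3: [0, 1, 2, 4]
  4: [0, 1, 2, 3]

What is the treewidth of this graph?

3

A width-3 tree decomposition is:
Bags: B1 = {0, 2, 3, 4}  B2 = {1, 2, 3, 4}
Tree: B1–B2
Each bag holds 4 vertices, so the decomposition has width 3, which upper-bounds the treewidth. Conversely, {0, 2, 3, 4} is a clique of size 4, and the vertices of any clique must share a bag in every tree decomposition; so some bag has ≥ 4 vertices and tw(G) ≥ 3. Hence tw(G) = 3 exactly.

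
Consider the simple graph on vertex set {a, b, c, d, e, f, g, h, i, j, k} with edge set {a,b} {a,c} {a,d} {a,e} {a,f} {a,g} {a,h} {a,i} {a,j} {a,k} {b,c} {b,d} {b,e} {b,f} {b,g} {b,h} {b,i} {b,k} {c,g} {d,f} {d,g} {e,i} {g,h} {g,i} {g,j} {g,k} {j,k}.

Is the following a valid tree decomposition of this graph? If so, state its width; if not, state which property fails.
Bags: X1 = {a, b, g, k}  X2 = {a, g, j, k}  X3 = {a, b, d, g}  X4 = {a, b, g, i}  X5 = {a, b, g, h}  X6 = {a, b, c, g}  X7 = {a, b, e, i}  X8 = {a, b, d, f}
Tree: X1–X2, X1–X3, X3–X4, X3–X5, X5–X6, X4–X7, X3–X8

Checking the three conditions: (i) the bags cover all of {a, b, c, d, e, f, g, h, i, j, k}; (ii) for each edge, some bag contains both endpoints; (iii) the bags containing any fixed vertex form a subtree. All hold, so the decomposition is valid with width 4 − 1 = 3.

Yes; width 3.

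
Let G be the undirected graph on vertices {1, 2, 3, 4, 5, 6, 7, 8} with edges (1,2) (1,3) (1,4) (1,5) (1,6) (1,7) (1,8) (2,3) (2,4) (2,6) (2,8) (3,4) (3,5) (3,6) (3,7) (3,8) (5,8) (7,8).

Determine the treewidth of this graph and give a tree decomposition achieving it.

The largest bag has 4 vertices, giving width 3; this decomposition certifies tw(G) ≤ 3. Conversely, {1, 2, 3, 8} is a clique of size 4, and the vertices of any clique must share a bag in every tree decomposition; so some bag has ≥ 4 vertices and tw(G) ≥ 3. Hence tw(G) = 3 exactly.

Treewidth 3.
One optimal decomposition is:
Bags: B1 = {1, 2, 3, 8}  B2 = {1, 3, 5, 8}  B3 = {1, 2, 3, 4}  B4 = {1, 3, 7, 8}  B5 = {1, 2, 3, 6}
Tree: B1–B2, B1–B3, B1–B4, B1–B5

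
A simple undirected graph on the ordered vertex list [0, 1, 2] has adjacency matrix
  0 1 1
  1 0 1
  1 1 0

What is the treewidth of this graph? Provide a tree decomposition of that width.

Treewidth 2.
One optimal decomposition is:
Bags: B1 = {0, 1, 2}
Tree: (single bag)

A single bag containing all 3 vertices is trivially a valid decomposition of width 2. For the lower bound, the 3 vertices {0, 1, 2} are pairwise adjacent, and any tree decomposition puts a clique entirely inside one bag — forcing width ≥ 2. The upper and lower bounds meet at 2, so that is the treewidth.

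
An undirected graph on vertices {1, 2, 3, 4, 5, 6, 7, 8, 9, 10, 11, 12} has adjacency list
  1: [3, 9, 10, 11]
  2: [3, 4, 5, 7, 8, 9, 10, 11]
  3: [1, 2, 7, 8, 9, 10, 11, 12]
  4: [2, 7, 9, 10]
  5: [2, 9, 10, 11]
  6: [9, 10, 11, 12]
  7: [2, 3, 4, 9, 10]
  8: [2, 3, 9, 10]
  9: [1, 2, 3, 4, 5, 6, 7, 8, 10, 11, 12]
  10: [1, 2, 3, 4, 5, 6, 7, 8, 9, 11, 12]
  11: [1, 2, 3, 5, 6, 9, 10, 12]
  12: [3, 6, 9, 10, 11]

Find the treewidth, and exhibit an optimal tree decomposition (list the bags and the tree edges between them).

Treewidth 4.
Bags: B1 = {2, 3, 9, 10, 11}  B2 = {2, 3, 7, 9, 10}  B3 = {3, 9, 10, 11, 12}  B4 = {2, 5, 9, 10, 11}  B5 = {2, 3, 8, 9, 10}  B6 = {2, 4, 7, 9, 10}  B7 = {6, 9, 10, 11, 12}  B8 = {1, 3, 9, 10, 11}
Tree: B1–B2, B1–B3, B1–B4, B2–B5, B2–B6, B3–B7, B3–B8

Each bag holds 5 vertices, so the decomposition has width 4, which upper-bounds the treewidth. For the lower bound, the 5 vertices {1, 3, 9, 10, 11} are pairwise adjacent, and any tree decomposition puts a clique entirely inside one bag — forcing width ≥ 4. The upper and lower bounds meet at 4, so that is the treewidth.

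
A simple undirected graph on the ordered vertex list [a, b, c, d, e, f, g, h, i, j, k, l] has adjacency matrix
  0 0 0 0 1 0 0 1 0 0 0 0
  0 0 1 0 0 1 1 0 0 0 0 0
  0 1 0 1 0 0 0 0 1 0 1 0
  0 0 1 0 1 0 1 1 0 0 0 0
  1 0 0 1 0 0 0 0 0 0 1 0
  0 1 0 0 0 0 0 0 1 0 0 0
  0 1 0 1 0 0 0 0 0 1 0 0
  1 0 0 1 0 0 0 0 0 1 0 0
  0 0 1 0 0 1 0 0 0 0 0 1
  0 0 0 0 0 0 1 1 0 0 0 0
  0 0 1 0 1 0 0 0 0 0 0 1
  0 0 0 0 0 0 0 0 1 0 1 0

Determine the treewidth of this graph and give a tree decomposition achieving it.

Treewidth 3.
Bags: B1 = {a, g, h, j}  B2 = {a, d, g, h}  B3 = {a, d, e, g}  B4 = {b, d, e, g}  B5 = {b, c, d, e}  B6 = {b, c, e, k}  B7 = {b, c, f, k}  B8 = {c, f, i, k}  B9 = {f, i, k, l}
Tree: B1–B2, B2–B3, B3–B4, B4–B5, B5–B6, B6–B7, B7–B8, B8–B9

Each bag holds 4 vertices, so the decomposition has width 3, which upper-bounds the treewidth. For the lower bound: the 4 vertex sets {a,h,j}, {g}, {d}, {b,c,e,k} are disjoint, each induces a connected subgraph, and every pair is joined by at least one edge of G. Contracting each set to a single vertex therefore yields K_{4} as a minor, and since treewidth is minor-monotone, tw(G) ≥ tw(K_{4}) = 3. Combining the bounds, tw(G) = 3.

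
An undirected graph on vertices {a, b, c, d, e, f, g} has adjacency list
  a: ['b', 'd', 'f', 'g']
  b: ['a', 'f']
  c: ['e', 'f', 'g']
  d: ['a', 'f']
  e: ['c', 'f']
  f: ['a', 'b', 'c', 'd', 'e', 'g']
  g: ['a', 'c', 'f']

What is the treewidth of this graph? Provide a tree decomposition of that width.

Every bag has size at most 3, so the width is 3 − 1 = 2 and tw(G) ≤ 2. On the other hand G contains the 3-clique {c, e, f}. A clique must lie in a single bag of any decomposition, so no decomposition can have width below 2. Therefore the treewidth is 2.

Treewidth 2.
Bags: B1 = {a, f, g}  B2 = {c, f, g}  B3 = {a, d, f}  B4 = {c, e, f}  B5 = {a, b, f}
Tree: B1–B2, B1–B3, B2–B4, B3–B5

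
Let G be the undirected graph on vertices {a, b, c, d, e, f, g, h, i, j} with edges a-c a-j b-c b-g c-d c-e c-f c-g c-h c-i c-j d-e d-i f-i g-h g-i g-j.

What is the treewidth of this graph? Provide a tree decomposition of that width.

The largest bag has 3 vertices, giving width 2; this decomposition certifies tw(G) ≤ 2. Conversely, {c, d, e} is a clique of size 3, and the vertices of any clique must share a bag in every tree decomposition; so some bag has ≥ 3 vertices and tw(G) ≥ 2. Combining the bounds, tw(G) = 2.

Treewidth 2.
Bags: B1 = {c, g, i}  B2 = {c, d, i}  B3 = {c, d, e}  B4 = {c, g, h}  B5 = {b, c, g}  B6 = {c, g, j}  B7 = {a, c, j}  B8 = {c, f, i}
Tree: B1–B2, B2–B3, B1–B4, B1–B5, B4–B6, B6–B7, B1–B8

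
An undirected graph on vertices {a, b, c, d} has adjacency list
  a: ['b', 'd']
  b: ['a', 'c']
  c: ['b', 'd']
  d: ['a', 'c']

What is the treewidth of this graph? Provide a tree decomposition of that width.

The largest bag has 3 vertices, giving width 2; this decomposition certifies tw(G) ≤ 2. The edges b–a–d–c–b form a cycle, so G is not a tree and its treewidth is at least 2. The upper and lower bounds meet at 2, so that is the treewidth.

Treewidth 2.
One optimal decomposition is:
Bags: B1 = {a, b, d}  B2 = {b, c, d}
Tree: B1–B2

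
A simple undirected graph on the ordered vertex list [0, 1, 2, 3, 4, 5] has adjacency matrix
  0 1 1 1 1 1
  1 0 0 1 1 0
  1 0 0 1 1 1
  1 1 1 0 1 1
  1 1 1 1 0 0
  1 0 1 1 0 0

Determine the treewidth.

A width-3 tree decomposition is:
Bags: B1 = {0, 2, 3, 5}  B2 = {0, 2, 3, 4}  B3 = {0, 1, 3, 4}
Tree: B1–B2, B2–B3
Every bag has size at most 4, so the width is 4 − 1 = 3 and tw(G) ≤ 3. On the other hand G contains the 4-clique {0, 1, 3, 4}. A clique must lie in a single bag of any decomposition, so no decomposition can have width below 3. The upper and lower bounds meet at 3, so that is the treewidth.

3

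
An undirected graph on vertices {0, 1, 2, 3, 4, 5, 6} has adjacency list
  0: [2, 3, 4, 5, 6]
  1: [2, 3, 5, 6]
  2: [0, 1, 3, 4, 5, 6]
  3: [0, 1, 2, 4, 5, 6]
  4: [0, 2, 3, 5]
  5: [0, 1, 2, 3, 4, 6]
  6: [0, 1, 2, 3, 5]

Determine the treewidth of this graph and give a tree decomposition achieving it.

Treewidth 4.
Bags: B1 = {0, 2, 3, 4, 5}  B2 = {0, 2, 3, 5, 6}  B3 = {1, 2, 3, 5, 6}
Tree: B1–B2, B2–B3

Every bag has size at most 5, so the width is 5 − 1 = 4 and tw(G) ≤ 4. On the other hand G contains the 5-clique {0, 2, 3, 4, 5}. A clique must lie in a single bag of any decomposition, so no decomposition can have width below 4. Therefore the treewidth is 4.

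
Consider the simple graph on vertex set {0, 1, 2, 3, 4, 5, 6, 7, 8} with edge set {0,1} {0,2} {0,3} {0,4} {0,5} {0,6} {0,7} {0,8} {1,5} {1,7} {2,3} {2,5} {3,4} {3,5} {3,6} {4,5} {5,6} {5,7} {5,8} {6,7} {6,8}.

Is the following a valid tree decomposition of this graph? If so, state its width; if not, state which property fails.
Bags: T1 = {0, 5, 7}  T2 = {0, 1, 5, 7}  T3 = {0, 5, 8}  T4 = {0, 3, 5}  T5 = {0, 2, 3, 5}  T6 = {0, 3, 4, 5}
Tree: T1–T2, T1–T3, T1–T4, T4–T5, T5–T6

No — vertex 6 appears in no bag.

A tree decomposition must satisfy three properties: every vertex lies in some bag; for every edge, both endpoints lie together in some bag; and for every vertex, the bags containing it form a connected subtree. Here vertex 6 appears in no bag, so the decomposition is invalid.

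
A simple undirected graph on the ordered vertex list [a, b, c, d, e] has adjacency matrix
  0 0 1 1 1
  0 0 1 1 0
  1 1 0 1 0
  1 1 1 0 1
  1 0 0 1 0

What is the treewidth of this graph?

A width-2 tree decomposition is:
Bags: B1 = {b, c, d}  B2 = {a, c, d}  B3 = {a, d, e}
Tree: B1–B2, B2–B3
Every bag has size at most 3, so the width is 3 − 1 = 2 and tw(G) ≤ 2. For the lower bound, the 3 vertices {a, d, e} are pairwise adjacent, and any tree decomposition puts a clique entirely inside one bag — forcing width ≥ 2. Therefore the treewidth is 2.

2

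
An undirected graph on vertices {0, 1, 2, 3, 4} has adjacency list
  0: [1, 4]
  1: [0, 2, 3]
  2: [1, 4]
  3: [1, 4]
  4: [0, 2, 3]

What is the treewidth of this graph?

A width-2 tree decomposition is:
Bags: B1 = {1, 2, 4}  B2 = {1, 3, 4}  B3 = {0, 1, 4}
Tree: B1–B2, B2–B3
The largest bag has 3 vertices, giving width 2; this decomposition certifies tw(G) ≤ 2. Since 2–1–3–4–2 is a cycle in G, G is not acyclic. Forests are exactly the graphs of treewidth ≤ 1, so tw(G) ≥ 2. Combining the bounds, tw(G) = 2.

2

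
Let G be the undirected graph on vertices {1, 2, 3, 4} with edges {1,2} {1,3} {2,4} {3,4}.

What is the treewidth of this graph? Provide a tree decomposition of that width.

Every bag has size at most 3, so the width is 3 − 1 = 2 and tw(G) ≤ 2. Since 1–2–4–3–1 is a cycle in G, G is not acyclic. Forests are exactly the graphs of treewidth ≤ 1, so tw(G) ≥ 2. The upper and lower bounds meet at 2, so that is the treewidth.

Treewidth 2.
One optimal decomposition is:
Bags: B1 = {1, 2, 4}  B2 = {1, 3, 4}
Tree: B1–B2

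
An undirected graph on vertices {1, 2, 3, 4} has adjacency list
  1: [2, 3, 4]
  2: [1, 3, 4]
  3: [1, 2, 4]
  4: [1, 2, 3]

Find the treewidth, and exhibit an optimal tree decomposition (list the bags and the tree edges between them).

A single bag containing all 4 vertices is trivially a valid decomposition of width 3. On the other hand G contains the 4-clique {1, 2, 3, 4}. A clique must lie in a single bag of any decomposition, so no decomposition can have width below 3. Hence tw(G) = 3 exactly.

Treewidth 3.
One such decomposition:
Bags: B1 = {1, 2, 3, 4}
Tree: (single bag)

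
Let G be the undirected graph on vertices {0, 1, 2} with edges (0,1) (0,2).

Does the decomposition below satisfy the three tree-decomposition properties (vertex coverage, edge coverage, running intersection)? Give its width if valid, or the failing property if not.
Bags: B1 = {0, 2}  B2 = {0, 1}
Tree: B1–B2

Yes; width 1.

Vertex coverage: the bags together contain {0, 1, 2}, the full vertex set. Edge coverage: each edge of G has both endpoints in at least one bag. Running intersection: for every vertex, the bags containing it form a connected subtree. All three properties hold, so this is a valid tree decomposition of width max|bag| − 1 = 1, and hence tw(G) ≤ 1.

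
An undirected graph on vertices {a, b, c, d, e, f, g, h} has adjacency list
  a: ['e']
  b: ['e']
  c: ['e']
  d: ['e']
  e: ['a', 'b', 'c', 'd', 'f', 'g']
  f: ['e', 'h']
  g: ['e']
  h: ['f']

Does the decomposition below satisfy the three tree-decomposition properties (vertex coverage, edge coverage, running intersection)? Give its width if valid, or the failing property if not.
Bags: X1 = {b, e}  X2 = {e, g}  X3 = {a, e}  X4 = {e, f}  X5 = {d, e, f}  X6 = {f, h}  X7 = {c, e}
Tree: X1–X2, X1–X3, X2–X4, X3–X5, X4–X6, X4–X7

A tree decomposition must satisfy three properties: every vertex lies in some bag; for every edge, both endpoints lie together in some bag; and for every vertex, the bags containing it form a connected subtree. Here bags containing vertex f are not connected in the tree, so the decomposition is invalid.

No — bags containing vertex f are not connected in the tree.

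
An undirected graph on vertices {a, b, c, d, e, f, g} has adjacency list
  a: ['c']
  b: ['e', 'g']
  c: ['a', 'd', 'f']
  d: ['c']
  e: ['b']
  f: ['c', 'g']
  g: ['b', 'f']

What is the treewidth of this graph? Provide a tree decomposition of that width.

Treewidth 1.
One such decomposition:
Bags: B1 = {a, c}  B2 = {c, d}  B3 = {c, f}  B4 = {f, g}  B5 = {b, g}  B6 = {b, e}
Tree: B1–B2, B2–B3, B3–B4, B4–B5, B5–B6

The largest bag has 2 vertices, giving width 1; this decomposition certifies tw(G) ≤ 1. G has an edge, so its treewidth is at least 1. Therefore the treewidth is 1.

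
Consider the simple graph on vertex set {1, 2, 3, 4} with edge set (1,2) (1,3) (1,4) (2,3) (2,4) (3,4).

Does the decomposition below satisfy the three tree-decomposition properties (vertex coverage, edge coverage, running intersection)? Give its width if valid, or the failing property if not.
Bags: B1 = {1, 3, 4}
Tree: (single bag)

No — vertex 2 appears in no bag.

A tree decomposition must satisfy three properties: every vertex lies in some bag; for every edge, both endpoints lie together in some bag; and for every vertex, the bags containing it form a connected subtree. Here vertex 2 appears in no bag, so the decomposition is invalid.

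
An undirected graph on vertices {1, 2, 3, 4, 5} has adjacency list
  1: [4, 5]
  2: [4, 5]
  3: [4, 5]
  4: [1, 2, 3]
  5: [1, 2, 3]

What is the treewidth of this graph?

2

A width-2 tree decomposition is:
Bags: B1 = {2, 4, 5}  B2 = {3, 4, 5}  B3 = {1, 4, 5}
Tree: B1–B2, B2–B3
Each bag holds 3 vertices, so the decomposition has width 2, which upper-bounds the treewidth. Since 5–2–4–3–5 is a cycle in G, G is not acyclic. Forests are exactly the graphs of treewidth ≤ 1, so tw(G) ≥ 2. Therefore the treewidth is 2.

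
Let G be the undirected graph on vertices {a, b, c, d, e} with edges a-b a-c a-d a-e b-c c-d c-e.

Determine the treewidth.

A width-2 tree decomposition is:
Bags: B1 = {a, c, d}  B2 = {a, c, e}  B3 = {a, b, c}
Tree: B1–B2, B1–B3
The largest bag has 3 vertices, giving width 2; this decomposition certifies tw(G) ≤ 2. On the other hand G contains the 3-clique {a, c, d}. A clique must lie in a single bag of any decomposition, so no decomposition can have width below 2. Hence tw(G) = 2 exactly.

2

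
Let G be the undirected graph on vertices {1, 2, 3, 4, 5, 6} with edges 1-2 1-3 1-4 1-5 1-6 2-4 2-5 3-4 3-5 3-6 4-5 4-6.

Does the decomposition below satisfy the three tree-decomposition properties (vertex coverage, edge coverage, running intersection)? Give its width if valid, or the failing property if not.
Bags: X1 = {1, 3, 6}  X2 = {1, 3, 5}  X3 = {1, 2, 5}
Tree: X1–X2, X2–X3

No — vertex 4 appears in no bag.

A tree decomposition must satisfy three properties: every vertex lies in some bag; for every edge, both endpoints lie together in some bag; and for every vertex, the bags containing it form a connected subtree. Here vertex 4 appears in no bag, so the decomposition is invalid.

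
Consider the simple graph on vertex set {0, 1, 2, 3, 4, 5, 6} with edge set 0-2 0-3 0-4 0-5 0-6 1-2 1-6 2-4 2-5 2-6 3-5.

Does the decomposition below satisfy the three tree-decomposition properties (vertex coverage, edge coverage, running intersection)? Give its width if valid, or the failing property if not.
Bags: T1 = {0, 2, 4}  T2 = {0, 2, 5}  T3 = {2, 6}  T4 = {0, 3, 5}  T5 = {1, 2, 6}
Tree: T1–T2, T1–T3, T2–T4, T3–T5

No — edge (0,6) lies in no bag.

A tree decomposition must satisfy three properties: every vertex lies in some bag; for every edge, both endpoints lie together in some bag; and for every vertex, the bags containing it form a connected subtree. Here edge (0,6) lies in no bag, so the decomposition is invalid.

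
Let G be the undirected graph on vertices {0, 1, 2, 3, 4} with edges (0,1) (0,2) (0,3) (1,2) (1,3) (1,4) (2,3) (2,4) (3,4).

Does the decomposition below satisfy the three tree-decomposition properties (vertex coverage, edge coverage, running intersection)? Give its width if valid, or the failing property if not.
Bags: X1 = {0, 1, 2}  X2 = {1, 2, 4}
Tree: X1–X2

No — vertex 3 appears in no bag.

A tree decomposition must satisfy three properties: every vertex lies in some bag; for every edge, both endpoints lie together in some bag; and for every vertex, the bags containing it form a connected subtree. Here vertex 3 appears in no bag, so the decomposition is invalid.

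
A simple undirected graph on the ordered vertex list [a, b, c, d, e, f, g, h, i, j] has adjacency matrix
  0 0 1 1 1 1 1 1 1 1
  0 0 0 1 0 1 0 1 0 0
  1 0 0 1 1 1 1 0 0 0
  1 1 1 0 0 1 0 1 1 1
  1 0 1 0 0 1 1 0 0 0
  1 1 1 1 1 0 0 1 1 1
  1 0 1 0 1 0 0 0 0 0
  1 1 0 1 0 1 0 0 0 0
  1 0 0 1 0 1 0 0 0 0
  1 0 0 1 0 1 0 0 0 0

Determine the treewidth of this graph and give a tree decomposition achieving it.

Treewidth 3.
Bags: B1 = {a, c, d, f}  B2 = {a, d, f, h}  B3 = {a, d, f, j}  B4 = {a, c, e, f}  B5 = {b, d, f, h}  B6 = {a, c, e, g}  B7 = {a, d, f, i}
Tree: B1–B2, B2–B3, B1–B4, B2–B5, B4–B6, B3–B7

Each bag holds 4 vertices, so the decomposition has width 3, which upper-bounds the treewidth. On the other hand G contains the 4-clique {a, c, e, g}. A clique must lie in a single bag of any decomposition, so no decomposition can have width below 3. Combining the bounds, tw(G) = 3.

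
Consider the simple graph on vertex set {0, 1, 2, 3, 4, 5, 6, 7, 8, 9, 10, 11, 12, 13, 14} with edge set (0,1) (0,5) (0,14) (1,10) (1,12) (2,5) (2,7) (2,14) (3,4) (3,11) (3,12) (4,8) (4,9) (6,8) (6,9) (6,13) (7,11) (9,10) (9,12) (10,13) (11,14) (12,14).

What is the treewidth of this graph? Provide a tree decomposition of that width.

Every bag has size at most 4, so the width is 4 − 1 = 3 and tw(G) ≤ 3. For the lower bound: the 4 vertex sets {6,8,13}, {10}, {9}, {1,3,4,12} are disjoint, each induces a connected subgraph, and every pair is joined by at least one edge of G. Contracting each set to a single vertex therefore yields K_{4} as a minor, and since treewidth is minor-monotone, tw(G) ≥ tw(K_{4}) = 3. The upper and lower bounds meet at 3, so that is the treewidth.

Treewidth 3.
Bags: B1 = {6, 8, 10, 13}  B2 = {6, 8, 9, 10}  B3 = {4, 8, 9, 10}  B4 = {1, 4, 9, 10}  B5 = {1, 4, 9, 12}  B6 = {1, 3, 4, 12}  B7 = {0, 1, 3, 12}  B8 = {0, 3, 12, 14}  B9 = {0, 3, 11, 14}  B10 = {0, 5, 11, 14}  B11 = {2, 5, 11, 14}  B12 = {2, 5, 7, 11}
Tree: B1–B2, B2–B3, B3–B4, B4–B5, B5–B6, B6–B7, B7–B8, B8–B9, B9–B10, B10–B11, B11–B12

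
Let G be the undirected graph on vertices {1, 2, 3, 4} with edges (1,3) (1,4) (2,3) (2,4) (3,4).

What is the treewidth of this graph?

A width-2 tree decomposition is:
Bags: B1 = {1, 3, 4}  B2 = {2, 3, 4}
Tree: B1–B2
Every bag has size at most 3, so the width is 3 − 1 = 2 and tw(G) ≤ 2. For the lower bound, the 3 vertices {1, 3, 4} are pairwise adjacent, and any tree decomposition puts a clique entirely inside one bag — forcing width ≥ 2. Hence tw(G) = 2 exactly.

2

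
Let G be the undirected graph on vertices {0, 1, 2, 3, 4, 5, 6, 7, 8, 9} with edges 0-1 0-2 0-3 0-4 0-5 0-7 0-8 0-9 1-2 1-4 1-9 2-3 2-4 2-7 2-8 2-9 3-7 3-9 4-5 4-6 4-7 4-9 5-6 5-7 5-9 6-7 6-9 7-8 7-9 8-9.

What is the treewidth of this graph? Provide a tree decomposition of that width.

Treewidth 4.
Bags: B1 = {0, 4, 5, 7, 9}  B2 = {0, 2, 4, 7, 9}  B3 = {0, 2, 3, 7, 9}  B4 = {4, 5, 6, 7, 9}  B5 = {0, 2, 7, 8, 9}  B6 = {0, 1, 2, 4, 9}
Tree: B1–B2, B2–B3, B1–B4, B3–B5, B2–B6

Each bag holds 5 vertices, so the decomposition has width 4, which upper-bounds the treewidth. Conversely, {0, 1, 2, 4, 9} is a clique of size 5, and the vertices of any clique must share a bag in every tree decomposition; so some bag has ≥ 5 vertices and tw(G) ≥ 4. Combining the bounds, tw(G) = 4.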